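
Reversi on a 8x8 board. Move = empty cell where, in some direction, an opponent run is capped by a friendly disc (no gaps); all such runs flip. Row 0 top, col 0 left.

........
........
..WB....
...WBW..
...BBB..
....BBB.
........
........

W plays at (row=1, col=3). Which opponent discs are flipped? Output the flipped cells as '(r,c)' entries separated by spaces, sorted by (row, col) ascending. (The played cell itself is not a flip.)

Answer: (2,3)

Derivation:
Dir NW: first cell '.' (not opp) -> no flip
Dir N: first cell '.' (not opp) -> no flip
Dir NE: first cell '.' (not opp) -> no flip
Dir W: first cell '.' (not opp) -> no flip
Dir E: first cell '.' (not opp) -> no flip
Dir SW: first cell 'W' (not opp) -> no flip
Dir S: opp run (2,3) capped by W -> flip
Dir SE: first cell '.' (not opp) -> no flip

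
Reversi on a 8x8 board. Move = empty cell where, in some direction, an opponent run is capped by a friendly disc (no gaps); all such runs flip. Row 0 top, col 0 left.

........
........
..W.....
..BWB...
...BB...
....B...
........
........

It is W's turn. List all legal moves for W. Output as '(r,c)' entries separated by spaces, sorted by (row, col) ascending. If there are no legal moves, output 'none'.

Answer: (3,1) (3,5) (4,2) (5,3) (5,5)

Derivation:
(2,1): no bracket -> illegal
(2,3): no bracket -> illegal
(2,4): no bracket -> illegal
(2,5): no bracket -> illegal
(3,1): flips 1 -> legal
(3,5): flips 1 -> legal
(4,1): no bracket -> illegal
(4,2): flips 1 -> legal
(4,5): no bracket -> illegal
(5,2): no bracket -> illegal
(5,3): flips 1 -> legal
(5,5): flips 1 -> legal
(6,3): no bracket -> illegal
(6,4): no bracket -> illegal
(6,5): no bracket -> illegal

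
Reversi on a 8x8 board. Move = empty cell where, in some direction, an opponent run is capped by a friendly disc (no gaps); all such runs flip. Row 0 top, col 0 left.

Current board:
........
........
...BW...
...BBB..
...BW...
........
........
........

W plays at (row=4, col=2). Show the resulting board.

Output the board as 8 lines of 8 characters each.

Answer: ........
........
...BW...
...WBB..
..WWW...
........
........
........

Derivation:
Place W at (4,2); scan 8 dirs for brackets.
Dir NW: first cell '.' (not opp) -> no flip
Dir N: first cell '.' (not opp) -> no flip
Dir NE: opp run (3,3) capped by W -> flip
Dir W: first cell '.' (not opp) -> no flip
Dir E: opp run (4,3) capped by W -> flip
Dir SW: first cell '.' (not opp) -> no flip
Dir S: first cell '.' (not opp) -> no flip
Dir SE: first cell '.' (not opp) -> no flip
All flips: (3,3) (4,3)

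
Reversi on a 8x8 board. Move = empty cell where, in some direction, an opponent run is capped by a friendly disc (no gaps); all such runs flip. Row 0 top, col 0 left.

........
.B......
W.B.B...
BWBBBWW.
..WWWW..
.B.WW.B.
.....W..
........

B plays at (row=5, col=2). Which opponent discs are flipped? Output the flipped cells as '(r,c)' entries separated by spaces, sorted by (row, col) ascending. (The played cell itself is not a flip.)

Dir NW: first cell '.' (not opp) -> no flip
Dir N: opp run (4,2) capped by B -> flip
Dir NE: opp run (4,3) capped by B -> flip
Dir W: first cell 'B' (not opp) -> no flip
Dir E: opp run (5,3) (5,4), next='.' -> no flip
Dir SW: first cell '.' (not opp) -> no flip
Dir S: first cell '.' (not opp) -> no flip
Dir SE: first cell '.' (not opp) -> no flip

Answer: (4,2) (4,3)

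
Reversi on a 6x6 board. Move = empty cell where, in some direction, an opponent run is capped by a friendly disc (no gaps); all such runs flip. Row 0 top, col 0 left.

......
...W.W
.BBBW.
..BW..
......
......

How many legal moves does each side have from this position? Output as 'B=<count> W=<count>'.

-- B to move --
(0,2): no bracket -> illegal
(0,3): flips 1 -> legal
(0,4): flips 1 -> legal
(0,5): no bracket -> illegal
(1,2): no bracket -> illegal
(1,4): no bracket -> illegal
(2,5): flips 1 -> legal
(3,4): flips 1 -> legal
(3,5): no bracket -> illegal
(4,2): no bracket -> illegal
(4,3): flips 1 -> legal
(4,4): flips 1 -> legal
B mobility = 6
-- W to move --
(1,0): no bracket -> illegal
(1,1): flips 1 -> legal
(1,2): no bracket -> illegal
(1,4): no bracket -> illegal
(2,0): flips 3 -> legal
(3,0): no bracket -> illegal
(3,1): flips 2 -> legal
(3,4): no bracket -> illegal
(4,1): no bracket -> illegal
(4,2): no bracket -> illegal
(4,3): no bracket -> illegal
W mobility = 3

Answer: B=6 W=3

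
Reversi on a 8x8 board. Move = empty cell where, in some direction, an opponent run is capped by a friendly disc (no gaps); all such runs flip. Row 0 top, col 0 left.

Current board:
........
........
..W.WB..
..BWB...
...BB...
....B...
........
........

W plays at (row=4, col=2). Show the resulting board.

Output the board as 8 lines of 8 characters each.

Place W at (4,2); scan 8 dirs for brackets.
Dir NW: first cell '.' (not opp) -> no flip
Dir N: opp run (3,2) capped by W -> flip
Dir NE: first cell 'W' (not opp) -> no flip
Dir W: first cell '.' (not opp) -> no flip
Dir E: opp run (4,3) (4,4), next='.' -> no flip
Dir SW: first cell '.' (not opp) -> no flip
Dir S: first cell '.' (not opp) -> no flip
Dir SE: first cell '.' (not opp) -> no flip
All flips: (3,2)

Answer: ........
........
..W.WB..
..WWB...
..WBB...
....B...
........
........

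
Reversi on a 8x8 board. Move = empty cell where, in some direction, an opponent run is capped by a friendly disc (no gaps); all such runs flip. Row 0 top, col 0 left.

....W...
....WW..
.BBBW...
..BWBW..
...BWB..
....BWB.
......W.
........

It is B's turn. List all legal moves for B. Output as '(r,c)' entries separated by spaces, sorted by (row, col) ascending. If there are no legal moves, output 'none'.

Answer: (0,5) (2,5) (3,6) (6,5) (7,6) (7,7)

Derivation:
(0,3): no bracket -> illegal
(0,5): flips 1 -> legal
(0,6): no bracket -> illegal
(1,3): no bracket -> illegal
(1,6): no bracket -> illegal
(2,5): flips 2 -> legal
(2,6): no bracket -> illegal
(3,6): flips 1 -> legal
(4,2): no bracket -> illegal
(4,6): no bracket -> illegal
(5,3): no bracket -> illegal
(5,7): no bracket -> illegal
(6,4): no bracket -> illegal
(6,5): flips 1 -> legal
(6,7): no bracket -> illegal
(7,5): no bracket -> illegal
(7,6): flips 1 -> legal
(7,7): flips 4 -> legal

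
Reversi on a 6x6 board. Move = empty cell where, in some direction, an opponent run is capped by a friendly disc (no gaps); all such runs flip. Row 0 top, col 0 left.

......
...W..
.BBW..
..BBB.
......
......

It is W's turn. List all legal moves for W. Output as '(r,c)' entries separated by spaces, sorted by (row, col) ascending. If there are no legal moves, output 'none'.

Answer: (2,0) (3,1) (4,1) (4,3) (4,5)

Derivation:
(1,0): no bracket -> illegal
(1,1): no bracket -> illegal
(1,2): no bracket -> illegal
(2,0): flips 2 -> legal
(2,4): no bracket -> illegal
(2,5): no bracket -> illegal
(3,0): no bracket -> illegal
(3,1): flips 1 -> legal
(3,5): no bracket -> illegal
(4,1): flips 1 -> legal
(4,2): no bracket -> illegal
(4,3): flips 1 -> legal
(4,4): no bracket -> illegal
(4,5): flips 1 -> legal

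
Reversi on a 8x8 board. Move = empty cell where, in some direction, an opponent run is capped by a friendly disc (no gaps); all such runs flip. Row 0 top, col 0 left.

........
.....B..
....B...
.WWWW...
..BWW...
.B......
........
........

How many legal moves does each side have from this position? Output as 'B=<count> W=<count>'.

Answer: B=4 W=6

Derivation:
-- B to move --
(2,0): flips 1 -> legal
(2,1): no bracket -> illegal
(2,2): flips 1 -> legal
(2,3): no bracket -> illegal
(2,5): no bracket -> illegal
(3,0): no bracket -> illegal
(3,5): no bracket -> illegal
(4,0): no bracket -> illegal
(4,1): no bracket -> illegal
(4,5): flips 2 -> legal
(5,2): no bracket -> illegal
(5,3): no bracket -> illegal
(5,4): flips 2 -> legal
(5,5): no bracket -> illegal
B mobility = 4
-- W to move --
(0,4): no bracket -> illegal
(0,5): no bracket -> illegal
(0,6): flips 2 -> legal
(1,3): no bracket -> illegal
(1,4): flips 1 -> legal
(1,6): no bracket -> illegal
(2,3): no bracket -> illegal
(2,5): no bracket -> illegal
(2,6): no bracket -> illegal
(3,5): no bracket -> illegal
(4,0): no bracket -> illegal
(4,1): flips 1 -> legal
(5,0): no bracket -> illegal
(5,2): flips 1 -> legal
(5,3): flips 1 -> legal
(6,0): flips 2 -> legal
(6,1): no bracket -> illegal
(6,2): no bracket -> illegal
W mobility = 6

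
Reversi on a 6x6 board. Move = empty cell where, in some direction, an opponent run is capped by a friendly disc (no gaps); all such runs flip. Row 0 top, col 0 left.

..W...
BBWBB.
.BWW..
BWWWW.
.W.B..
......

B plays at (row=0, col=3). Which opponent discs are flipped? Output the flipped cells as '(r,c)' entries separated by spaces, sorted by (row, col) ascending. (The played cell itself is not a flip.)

Answer: (1,2)

Derivation:
Dir NW: edge -> no flip
Dir N: edge -> no flip
Dir NE: edge -> no flip
Dir W: opp run (0,2), next='.' -> no flip
Dir E: first cell '.' (not opp) -> no flip
Dir SW: opp run (1,2) capped by B -> flip
Dir S: first cell 'B' (not opp) -> no flip
Dir SE: first cell 'B' (not opp) -> no flip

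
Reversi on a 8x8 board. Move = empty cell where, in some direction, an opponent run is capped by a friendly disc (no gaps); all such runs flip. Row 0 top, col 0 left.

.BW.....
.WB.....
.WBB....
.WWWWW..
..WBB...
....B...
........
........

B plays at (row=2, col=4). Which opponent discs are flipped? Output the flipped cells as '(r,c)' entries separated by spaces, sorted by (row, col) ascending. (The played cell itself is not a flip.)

Dir NW: first cell '.' (not opp) -> no flip
Dir N: first cell '.' (not opp) -> no flip
Dir NE: first cell '.' (not opp) -> no flip
Dir W: first cell 'B' (not opp) -> no flip
Dir E: first cell '.' (not opp) -> no flip
Dir SW: opp run (3,3) (4,2), next='.' -> no flip
Dir S: opp run (3,4) capped by B -> flip
Dir SE: opp run (3,5), next='.' -> no flip

Answer: (3,4)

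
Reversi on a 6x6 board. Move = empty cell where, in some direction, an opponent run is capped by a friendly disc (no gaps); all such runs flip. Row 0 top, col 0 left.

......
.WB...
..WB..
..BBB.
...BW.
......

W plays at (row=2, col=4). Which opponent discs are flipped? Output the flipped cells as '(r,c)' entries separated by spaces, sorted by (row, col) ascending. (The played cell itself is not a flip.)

Dir NW: first cell '.' (not opp) -> no flip
Dir N: first cell '.' (not opp) -> no flip
Dir NE: first cell '.' (not opp) -> no flip
Dir W: opp run (2,3) capped by W -> flip
Dir E: first cell '.' (not opp) -> no flip
Dir SW: opp run (3,3), next='.' -> no flip
Dir S: opp run (3,4) capped by W -> flip
Dir SE: first cell '.' (not opp) -> no flip

Answer: (2,3) (3,4)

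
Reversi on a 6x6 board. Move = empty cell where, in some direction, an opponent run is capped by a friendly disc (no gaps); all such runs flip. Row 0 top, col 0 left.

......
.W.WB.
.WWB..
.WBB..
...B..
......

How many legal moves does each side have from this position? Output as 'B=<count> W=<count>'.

Answer: B=6 W=7

Derivation:
-- B to move --
(0,0): flips 2 -> legal
(0,1): no bracket -> illegal
(0,2): no bracket -> illegal
(0,3): flips 1 -> legal
(0,4): no bracket -> illegal
(1,0): flips 1 -> legal
(1,2): flips 2 -> legal
(2,0): flips 2 -> legal
(2,4): no bracket -> illegal
(3,0): flips 1 -> legal
(4,0): no bracket -> illegal
(4,1): no bracket -> illegal
(4,2): no bracket -> illegal
B mobility = 6
-- W to move --
(0,3): no bracket -> illegal
(0,4): no bracket -> illegal
(0,5): no bracket -> illegal
(1,2): no bracket -> illegal
(1,5): flips 1 -> legal
(2,4): flips 1 -> legal
(2,5): no bracket -> illegal
(3,4): flips 2 -> legal
(4,1): no bracket -> illegal
(4,2): flips 1 -> legal
(4,4): flips 1 -> legal
(5,2): no bracket -> illegal
(5,3): flips 3 -> legal
(5,4): flips 2 -> legal
W mobility = 7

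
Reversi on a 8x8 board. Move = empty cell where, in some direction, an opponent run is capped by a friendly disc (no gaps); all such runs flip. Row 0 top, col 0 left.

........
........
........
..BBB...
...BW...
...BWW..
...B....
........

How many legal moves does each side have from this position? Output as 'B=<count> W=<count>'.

-- B to move --
(3,5): flips 1 -> legal
(4,5): flips 2 -> legal
(4,6): no bracket -> illegal
(5,6): flips 2 -> legal
(6,4): flips 2 -> legal
(6,5): flips 1 -> legal
(6,6): flips 2 -> legal
B mobility = 6
-- W to move --
(2,1): flips 2 -> legal
(2,2): flips 1 -> legal
(2,3): no bracket -> illegal
(2,4): flips 1 -> legal
(2,5): no bracket -> illegal
(3,1): no bracket -> illegal
(3,5): no bracket -> illegal
(4,1): no bracket -> illegal
(4,2): flips 1 -> legal
(4,5): no bracket -> illegal
(5,2): flips 1 -> legal
(6,2): flips 1 -> legal
(6,4): no bracket -> illegal
(7,2): flips 1 -> legal
(7,3): no bracket -> illegal
(7,4): no bracket -> illegal
W mobility = 7

Answer: B=6 W=7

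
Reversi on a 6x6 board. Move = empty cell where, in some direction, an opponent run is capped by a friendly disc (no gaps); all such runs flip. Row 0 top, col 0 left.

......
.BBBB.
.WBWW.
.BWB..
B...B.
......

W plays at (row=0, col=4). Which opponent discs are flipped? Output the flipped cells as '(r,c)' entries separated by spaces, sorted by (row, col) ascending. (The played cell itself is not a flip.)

Answer: (1,4)

Derivation:
Dir NW: edge -> no flip
Dir N: edge -> no flip
Dir NE: edge -> no flip
Dir W: first cell '.' (not opp) -> no flip
Dir E: first cell '.' (not opp) -> no flip
Dir SW: opp run (1,3) (2,2) (3,1) (4,0), next=edge -> no flip
Dir S: opp run (1,4) capped by W -> flip
Dir SE: first cell '.' (not opp) -> no flip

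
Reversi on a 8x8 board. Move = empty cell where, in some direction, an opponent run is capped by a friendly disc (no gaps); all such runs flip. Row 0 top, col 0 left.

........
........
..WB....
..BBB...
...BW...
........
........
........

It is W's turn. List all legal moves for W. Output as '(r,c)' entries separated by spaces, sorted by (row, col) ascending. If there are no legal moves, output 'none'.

Answer: (2,4) (4,2)

Derivation:
(1,2): no bracket -> illegal
(1,3): no bracket -> illegal
(1,4): no bracket -> illegal
(2,1): no bracket -> illegal
(2,4): flips 2 -> legal
(2,5): no bracket -> illegal
(3,1): no bracket -> illegal
(3,5): no bracket -> illegal
(4,1): no bracket -> illegal
(4,2): flips 2 -> legal
(4,5): no bracket -> illegal
(5,2): no bracket -> illegal
(5,3): no bracket -> illegal
(5,4): no bracket -> illegal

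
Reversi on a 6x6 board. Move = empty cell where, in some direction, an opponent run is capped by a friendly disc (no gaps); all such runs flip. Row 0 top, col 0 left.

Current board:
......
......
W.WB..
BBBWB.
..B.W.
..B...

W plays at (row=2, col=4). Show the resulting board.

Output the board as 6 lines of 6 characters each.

Place W at (2,4); scan 8 dirs for brackets.
Dir NW: first cell '.' (not opp) -> no flip
Dir N: first cell '.' (not opp) -> no flip
Dir NE: first cell '.' (not opp) -> no flip
Dir W: opp run (2,3) capped by W -> flip
Dir E: first cell '.' (not opp) -> no flip
Dir SW: first cell 'W' (not opp) -> no flip
Dir S: opp run (3,4) capped by W -> flip
Dir SE: first cell '.' (not opp) -> no flip
All flips: (2,3) (3,4)

Answer: ......
......
W.WWW.
BBBWW.
..B.W.
..B...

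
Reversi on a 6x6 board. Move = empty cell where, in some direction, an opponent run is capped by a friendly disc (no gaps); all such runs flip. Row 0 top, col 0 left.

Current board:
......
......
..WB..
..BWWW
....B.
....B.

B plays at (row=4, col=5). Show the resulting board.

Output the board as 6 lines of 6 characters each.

Place B at (4,5); scan 8 dirs for brackets.
Dir NW: opp run (3,4) capped by B -> flip
Dir N: opp run (3,5), next='.' -> no flip
Dir NE: edge -> no flip
Dir W: first cell 'B' (not opp) -> no flip
Dir E: edge -> no flip
Dir SW: first cell 'B' (not opp) -> no flip
Dir S: first cell '.' (not opp) -> no flip
Dir SE: edge -> no flip
All flips: (3,4)

Answer: ......
......
..WB..
..BWBW
....BB
....B.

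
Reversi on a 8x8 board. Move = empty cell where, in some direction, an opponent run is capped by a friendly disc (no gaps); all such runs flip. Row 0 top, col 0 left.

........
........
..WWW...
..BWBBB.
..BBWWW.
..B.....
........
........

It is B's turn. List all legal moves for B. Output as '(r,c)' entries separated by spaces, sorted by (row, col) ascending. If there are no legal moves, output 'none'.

Answer: (1,2) (1,3) (1,4) (1,5) (4,7) (5,3) (5,4) (5,5) (5,6) (5,7)

Derivation:
(1,1): no bracket -> illegal
(1,2): flips 2 -> legal
(1,3): flips 3 -> legal
(1,4): flips 2 -> legal
(1,5): flips 2 -> legal
(2,1): no bracket -> illegal
(2,5): no bracket -> illegal
(3,1): no bracket -> illegal
(3,7): no bracket -> illegal
(4,7): flips 3 -> legal
(5,3): flips 1 -> legal
(5,4): flips 2 -> legal
(5,5): flips 1 -> legal
(5,6): flips 2 -> legal
(5,7): flips 1 -> legal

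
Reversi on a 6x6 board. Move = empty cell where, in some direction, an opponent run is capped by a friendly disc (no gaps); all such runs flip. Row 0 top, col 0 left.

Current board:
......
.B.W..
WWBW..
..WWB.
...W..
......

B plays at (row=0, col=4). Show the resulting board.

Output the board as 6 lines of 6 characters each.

Answer: ....B.
.B.B..
WWBW..
..WWB.
...W..
......

Derivation:
Place B at (0,4); scan 8 dirs for brackets.
Dir NW: edge -> no flip
Dir N: edge -> no flip
Dir NE: edge -> no flip
Dir W: first cell '.' (not opp) -> no flip
Dir E: first cell '.' (not opp) -> no flip
Dir SW: opp run (1,3) capped by B -> flip
Dir S: first cell '.' (not opp) -> no flip
Dir SE: first cell '.' (not opp) -> no flip
All flips: (1,3)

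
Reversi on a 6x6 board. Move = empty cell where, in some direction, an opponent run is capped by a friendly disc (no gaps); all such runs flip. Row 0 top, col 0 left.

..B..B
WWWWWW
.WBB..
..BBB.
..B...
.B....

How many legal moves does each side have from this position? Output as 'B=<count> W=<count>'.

-- B to move --
(0,0): flips 1 -> legal
(0,1): flips 1 -> legal
(0,3): flips 1 -> legal
(0,4): flips 1 -> legal
(2,0): flips 2 -> legal
(2,4): flips 1 -> legal
(2,5): flips 1 -> legal
(3,0): no bracket -> illegal
(3,1): no bracket -> illegal
B mobility = 7
-- W to move --
(0,1): no bracket -> illegal
(0,3): no bracket -> illegal
(0,4): no bracket -> illegal
(2,4): flips 2 -> legal
(2,5): no bracket -> illegal
(3,1): flips 1 -> legal
(3,5): no bracket -> illegal
(4,0): no bracket -> illegal
(4,1): flips 2 -> legal
(4,3): flips 3 -> legal
(4,4): flips 2 -> legal
(4,5): flips 2 -> legal
(5,0): no bracket -> illegal
(5,2): flips 3 -> legal
(5,3): no bracket -> illegal
W mobility = 7

Answer: B=7 W=7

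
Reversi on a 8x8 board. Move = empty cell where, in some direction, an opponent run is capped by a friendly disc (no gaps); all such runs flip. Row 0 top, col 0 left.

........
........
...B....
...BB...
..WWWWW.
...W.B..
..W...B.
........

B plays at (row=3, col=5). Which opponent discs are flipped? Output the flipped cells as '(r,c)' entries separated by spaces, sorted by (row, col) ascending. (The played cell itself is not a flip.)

Answer: (4,5)

Derivation:
Dir NW: first cell '.' (not opp) -> no flip
Dir N: first cell '.' (not opp) -> no flip
Dir NE: first cell '.' (not opp) -> no flip
Dir W: first cell 'B' (not opp) -> no flip
Dir E: first cell '.' (not opp) -> no flip
Dir SW: opp run (4,4) (5,3) (6,2), next='.' -> no flip
Dir S: opp run (4,5) capped by B -> flip
Dir SE: opp run (4,6), next='.' -> no flip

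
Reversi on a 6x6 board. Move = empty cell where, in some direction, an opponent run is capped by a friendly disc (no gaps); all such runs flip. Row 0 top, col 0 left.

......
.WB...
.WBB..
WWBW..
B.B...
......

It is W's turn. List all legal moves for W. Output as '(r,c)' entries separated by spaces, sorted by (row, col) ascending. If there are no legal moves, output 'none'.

(0,1): no bracket -> illegal
(0,2): no bracket -> illegal
(0,3): flips 1 -> legal
(1,3): flips 3 -> legal
(1,4): no bracket -> illegal
(2,4): flips 2 -> legal
(3,4): no bracket -> illegal
(4,1): no bracket -> illegal
(4,3): flips 1 -> legal
(5,0): flips 1 -> legal
(5,1): flips 1 -> legal
(5,2): no bracket -> illegal
(5,3): flips 1 -> legal

Answer: (0,3) (1,3) (2,4) (4,3) (5,0) (5,1) (5,3)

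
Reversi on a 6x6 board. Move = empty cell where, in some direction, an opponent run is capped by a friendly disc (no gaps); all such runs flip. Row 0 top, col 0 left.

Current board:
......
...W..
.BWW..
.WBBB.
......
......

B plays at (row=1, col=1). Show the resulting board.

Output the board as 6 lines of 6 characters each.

Place B at (1,1); scan 8 dirs for brackets.
Dir NW: first cell '.' (not opp) -> no flip
Dir N: first cell '.' (not opp) -> no flip
Dir NE: first cell '.' (not opp) -> no flip
Dir W: first cell '.' (not opp) -> no flip
Dir E: first cell '.' (not opp) -> no flip
Dir SW: first cell '.' (not opp) -> no flip
Dir S: first cell 'B' (not opp) -> no flip
Dir SE: opp run (2,2) capped by B -> flip
All flips: (2,2)

Answer: ......
.B.W..
.BBW..
.WBBB.
......
......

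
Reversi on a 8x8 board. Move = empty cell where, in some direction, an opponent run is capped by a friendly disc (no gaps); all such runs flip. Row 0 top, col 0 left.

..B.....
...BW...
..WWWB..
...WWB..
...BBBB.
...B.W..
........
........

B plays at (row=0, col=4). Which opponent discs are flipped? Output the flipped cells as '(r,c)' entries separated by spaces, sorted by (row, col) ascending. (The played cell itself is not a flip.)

Answer: (1,4) (2,4) (3,4)

Derivation:
Dir NW: edge -> no flip
Dir N: edge -> no flip
Dir NE: edge -> no flip
Dir W: first cell '.' (not opp) -> no flip
Dir E: first cell '.' (not opp) -> no flip
Dir SW: first cell 'B' (not opp) -> no flip
Dir S: opp run (1,4) (2,4) (3,4) capped by B -> flip
Dir SE: first cell '.' (not opp) -> no flip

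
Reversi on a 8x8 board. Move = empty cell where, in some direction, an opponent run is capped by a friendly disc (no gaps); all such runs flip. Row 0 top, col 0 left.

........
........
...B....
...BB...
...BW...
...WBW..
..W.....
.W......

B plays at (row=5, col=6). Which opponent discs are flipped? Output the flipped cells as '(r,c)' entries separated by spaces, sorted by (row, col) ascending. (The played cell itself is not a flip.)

Dir NW: first cell '.' (not opp) -> no flip
Dir N: first cell '.' (not opp) -> no flip
Dir NE: first cell '.' (not opp) -> no flip
Dir W: opp run (5,5) capped by B -> flip
Dir E: first cell '.' (not opp) -> no flip
Dir SW: first cell '.' (not opp) -> no flip
Dir S: first cell '.' (not opp) -> no flip
Dir SE: first cell '.' (not opp) -> no flip

Answer: (5,5)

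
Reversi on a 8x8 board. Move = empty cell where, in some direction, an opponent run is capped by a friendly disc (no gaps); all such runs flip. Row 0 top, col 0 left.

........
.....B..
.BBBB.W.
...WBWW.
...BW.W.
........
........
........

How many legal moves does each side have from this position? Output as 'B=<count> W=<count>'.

-- B to move --
(1,6): no bracket -> illegal
(1,7): no bracket -> illegal
(2,5): no bracket -> illegal
(2,7): no bracket -> illegal
(3,2): flips 1 -> legal
(3,7): flips 3 -> legal
(4,2): flips 1 -> legal
(4,5): flips 1 -> legal
(4,7): no bracket -> illegal
(5,3): no bracket -> illegal
(5,4): flips 1 -> legal
(5,5): flips 2 -> legal
(5,6): no bracket -> illegal
(5,7): flips 2 -> legal
B mobility = 7
-- W to move --
(0,4): flips 1 -> legal
(0,5): no bracket -> illegal
(0,6): flips 2 -> legal
(1,0): no bracket -> illegal
(1,1): flips 1 -> legal
(1,2): no bracket -> illegal
(1,3): flips 2 -> legal
(1,4): flips 2 -> legal
(1,6): no bracket -> illegal
(2,0): no bracket -> illegal
(2,5): no bracket -> illegal
(3,0): no bracket -> illegal
(3,1): no bracket -> illegal
(3,2): no bracket -> illegal
(4,2): flips 1 -> legal
(4,5): no bracket -> illegal
(5,2): no bracket -> illegal
(5,3): flips 1 -> legal
(5,4): no bracket -> illegal
W mobility = 7

Answer: B=7 W=7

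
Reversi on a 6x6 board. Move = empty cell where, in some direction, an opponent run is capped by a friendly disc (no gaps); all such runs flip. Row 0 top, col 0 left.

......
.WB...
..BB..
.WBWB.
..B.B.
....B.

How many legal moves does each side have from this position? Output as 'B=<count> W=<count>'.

-- B to move --
(0,0): flips 1 -> legal
(0,1): no bracket -> illegal
(0,2): no bracket -> illegal
(1,0): flips 1 -> legal
(2,0): flips 1 -> legal
(2,1): no bracket -> illegal
(2,4): flips 1 -> legal
(3,0): flips 1 -> legal
(4,0): flips 1 -> legal
(4,1): no bracket -> illegal
(4,3): flips 1 -> legal
B mobility = 7
-- W to move --
(0,1): no bracket -> illegal
(0,2): no bracket -> illegal
(0,3): no bracket -> illegal
(1,3): flips 3 -> legal
(1,4): no bracket -> illegal
(2,1): no bracket -> illegal
(2,4): no bracket -> illegal
(2,5): no bracket -> illegal
(3,5): flips 1 -> legal
(4,1): no bracket -> illegal
(4,3): no bracket -> illegal
(4,5): no bracket -> illegal
(5,1): flips 1 -> legal
(5,2): no bracket -> illegal
(5,3): flips 1 -> legal
(5,5): flips 1 -> legal
W mobility = 5

Answer: B=7 W=5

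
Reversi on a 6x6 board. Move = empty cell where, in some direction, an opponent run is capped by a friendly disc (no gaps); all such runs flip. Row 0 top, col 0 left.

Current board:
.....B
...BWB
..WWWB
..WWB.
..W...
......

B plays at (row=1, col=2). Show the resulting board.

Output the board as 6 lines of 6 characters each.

Place B at (1,2); scan 8 dirs for brackets.
Dir NW: first cell '.' (not opp) -> no flip
Dir N: first cell '.' (not opp) -> no flip
Dir NE: first cell '.' (not opp) -> no flip
Dir W: first cell '.' (not opp) -> no flip
Dir E: first cell 'B' (not opp) -> no flip
Dir SW: first cell '.' (not opp) -> no flip
Dir S: opp run (2,2) (3,2) (4,2), next='.' -> no flip
Dir SE: opp run (2,3) capped by B -> flip
All flips: (2,3)

Answer: .....B
..BBWB
..WBWB
..WWB.
..W...
......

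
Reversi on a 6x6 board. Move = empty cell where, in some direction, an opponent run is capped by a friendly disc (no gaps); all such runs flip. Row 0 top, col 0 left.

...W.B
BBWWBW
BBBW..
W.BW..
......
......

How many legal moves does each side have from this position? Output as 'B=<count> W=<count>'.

Answer: B=7 W=5

Derivation:
-- B to move --
(0,1): no bracket -> illegal
(0,2): flips 1 -> legal
(0,4): flips 1 -> legal
(2,4): flips 1 -> legal
(2,5): flips 1 -> legal
(3,1): no bracket -> illegal
(3,4): flips 1 -> legal
(4,0): flips 1 -> legal
(4,1): no bracket -> illegal
(4,2): no bracket -> illegal
(4,3): no bracket -> illegal
(4,4): flips 1 -> legal
B mobility = 7
-- W to move --
(0,0): flips 4 -> legal
(0,1): no bracket -> illegal
(0,2): no bracket -> illegal
(0,4): no bracket -> illegal
(2,4): no bracket -> illegal
(2,5): flips 1 -> legal
(3,1): flips 2 -> legal
(4,1): flips 1 -> legal
(4,2): flips 2 -> legal
(4,3): no bracket -> illegal
W mobility = 5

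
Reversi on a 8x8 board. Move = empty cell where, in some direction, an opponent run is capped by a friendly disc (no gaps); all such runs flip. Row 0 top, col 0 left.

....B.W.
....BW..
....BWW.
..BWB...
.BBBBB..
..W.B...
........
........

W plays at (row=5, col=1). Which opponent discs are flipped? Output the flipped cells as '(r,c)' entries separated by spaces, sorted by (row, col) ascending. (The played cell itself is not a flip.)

Dir NW: first cell '.' (not opp) -> no flip
Dir N: opp run (4,1), next='.' -> no flip
Dir NE: opp run (4,2) capped by W -> flip
Dir W: first cell '.' (not opp) -> no flip
Dir E: first cell 'W' (not opp) -> no flip
Dir SW: first cell '.' (not opp) -> no flip
Dir S: first cell '.' (not opp) -> no flip
Dir SE: first cell '.' (not opp) -> no flip

Answer: (4,2)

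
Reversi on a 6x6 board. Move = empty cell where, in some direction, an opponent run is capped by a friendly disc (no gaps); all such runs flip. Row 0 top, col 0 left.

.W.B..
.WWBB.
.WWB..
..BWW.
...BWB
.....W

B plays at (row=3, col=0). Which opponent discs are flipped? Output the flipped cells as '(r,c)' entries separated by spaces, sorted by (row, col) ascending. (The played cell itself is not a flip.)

Dir NW: edge -> no flip
Dir N: first cell '.' (not opp) -> no flip
Dir NE: opp run (2,1) (1,2) capped by B -> flip
Dir W: edge -> no flip
Dir E: first cell '.' (not opp) -> no flip
Dir SW: edge -> no flip
Dir S: first cell '.' (not opp) -> no flip
Dir SE: first cell '.' (not opp) -> no flip

Answer: (1,2) (2,1)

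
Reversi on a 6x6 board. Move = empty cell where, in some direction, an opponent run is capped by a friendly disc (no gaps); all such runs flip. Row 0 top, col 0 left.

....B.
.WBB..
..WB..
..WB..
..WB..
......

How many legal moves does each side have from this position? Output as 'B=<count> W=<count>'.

-- B to move --
(0,0): flips 2 -> legal
(0,1): no bracket -> illegal
(0,2): no bracket -> illegal
(1,0): flips 1 -> legal
(2,0): no bracket -> illegal
(2,1): flips 2 -> legal
(3,1): flips 2 -> legal
(4,1): flips 2 -> legal
(5,1): flips 1 -> legal
(5,2): flips 3 -> legal
(5,3): no bracket -> illegal
B mobility = 7
-- W to move --
(0,1): no bracket -> illegal
(0,2): flips 1 -> legal
(0,3): no bracket -> illegal
(0,5): no bracket -> illegal
(1,4): flips 3 -> legal
(1,5): no bracket -> illegal
(2,1): no bracket -> illegal
(2,4): flips 2 -> legal
(3,4): flips 1 -> legal
(4,4): flips 2 -> legal
(5,2): no bracket -> illegal
(5,3): no bracket -> illegal
(5,4): flips 1 -> legal
W mobility = 6

Answer: B=7 W=6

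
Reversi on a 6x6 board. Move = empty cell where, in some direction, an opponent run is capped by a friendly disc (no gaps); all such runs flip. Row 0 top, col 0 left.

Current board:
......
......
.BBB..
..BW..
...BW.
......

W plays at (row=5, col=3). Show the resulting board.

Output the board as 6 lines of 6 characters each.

Place W at (5,3); scan 8 dirs for brackets.
Dir NW: first cell '.' (not opp) -> no flip
Dir N: opp run (4,3) capped by W -> flip
Dir NE: first cell 'W' (not opp) -> no flip
Dir W: first cell '.' (not opp) -> no flip
Dir E: first cell '.' (not opp) -> no flip
Dir SW: edge -> no flip
Dir S: edge -> no flip
Dir SE: edge -> no flip
All flips: (4,3)

Answer: ......
......
.BBB..
..BW..
...WW.
...W..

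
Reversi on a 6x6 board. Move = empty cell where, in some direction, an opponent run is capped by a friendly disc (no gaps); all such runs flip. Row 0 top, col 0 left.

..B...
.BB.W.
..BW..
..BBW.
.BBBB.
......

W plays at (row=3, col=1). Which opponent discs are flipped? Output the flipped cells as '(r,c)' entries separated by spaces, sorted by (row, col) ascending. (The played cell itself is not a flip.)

Dir NW: first cell '.' (not opp) -> no flip
Dir N: first cell '.' (not opp) -> no flip
Dir NE: opp run (2,2), next='.' -> no flip
Dir W: first cell '.' (not opp) -> no flip
Dir E: opp run (3,2) (3,3) capped by W -> flip
Dir SW: first cell '.' (not opp) -> no flip
Dir S: opp run (4,1), next='.' -> no flip
Dir SE: opp run (4,2), next='.' -> no flip

Answer: (3,2) (3,3)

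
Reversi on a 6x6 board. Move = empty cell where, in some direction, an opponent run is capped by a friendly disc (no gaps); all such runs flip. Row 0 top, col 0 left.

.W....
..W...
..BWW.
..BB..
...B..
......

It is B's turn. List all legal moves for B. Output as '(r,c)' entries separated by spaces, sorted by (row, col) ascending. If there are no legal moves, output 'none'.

(0,0): no bracket -> illegal
(0,2): flips 1 -> legal
(0,3): no bracket -> illegal
(1,0): no bracket -> illegal
(1,1): no bracket -> illegal
(1,3): flips 1 -> legal
(1,4): flips 1 -> legal
(1,5): flips 1 -> legal
(2,1): no bracket -> illegal
(2,5): flips 2 -> legal
(3,4): no bracket -> illegal
(3,5): no bracket -> illegal

Answer: (0,2) (1,3) (1,4) (1,5) (2,5)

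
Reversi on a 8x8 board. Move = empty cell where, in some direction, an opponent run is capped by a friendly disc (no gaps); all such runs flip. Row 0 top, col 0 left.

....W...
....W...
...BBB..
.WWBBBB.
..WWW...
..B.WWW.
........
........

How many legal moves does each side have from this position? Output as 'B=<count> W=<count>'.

Answer: B=9 W=9

Derivation:
-- B to move --
(0,3): flips 1 -> legal
(0,5): flips 1 -> legal
(1,3): no bracket -> illegal
(1,5): no bracket -> illegal
(2,0): no bracket -> illegal
(2,1): no bracket -> illegal
(2,2): flips 2 -> legal
(3,0): flips 2 -> legal
(4,0): no bracket -> illegal
(4,1): flips 1 -> legal
(4,5): no bracket -> illegal
(4,6): no bracket -> illegal
(4,7): no bracket -> illegal
(5,1): flips 1 -> legal
(5,3): flips 2 -> legal
(5,7): no bracket -> illegal
(6,3): no bracket -> illegal
(6,4): flips 2 -> legal
(6,5): no bracket -> illegal
(6,6): flips 2 -> legal
(6,7): no bracket -> illegal
B mobility = 9
-- W to move --
(1,2): no bracket -> illegal
(1,3): flips 2 -> legal
(1,5): flips 2 -> legal
(1,6): flips 2 -> legal
(2,2): flips 1 -> legal
(2,6): flips 1 -> legal
(2,7): no bracket -> illegal
(3,7): flips 4 -> legal
(4,1): no bracket -> illegal
(4,5): no bracket -> illegal
(4,6): no bracket -> illegal
(4,7): flips 2 -> legal
(5,1): no bracket -> illegal
(5,3): no bracket -> illegal
(6,1): flips 1 -> legal
(6,2): flips 1 -> legal
(6,3): no bracket -> illegal
W mobility = 9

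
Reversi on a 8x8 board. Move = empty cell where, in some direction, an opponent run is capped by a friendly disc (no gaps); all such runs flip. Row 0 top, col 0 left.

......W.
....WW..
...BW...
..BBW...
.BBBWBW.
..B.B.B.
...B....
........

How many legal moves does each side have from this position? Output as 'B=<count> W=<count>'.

Answer: B=7 W=10

Derivation:
-- B to move --
(0,3): no bracket -> illegal
(0,4): flips 4 -> legal
(0,5): flips 1 -> legal
(0,7): no bracket -> illegal
(1,3): no bracket -> illegal
(1,6): no bracket -> illegal
(1,7): no bracket -> illegal
(2,5): flips 2 -> legal
(2,6): no bracket -> illegal
(3,5): flips 1 -> legal
(3,6): flips 1 -> legal
(3,7): no bracket -> illegal
(4,7): flips 1 -> legal
(5,3): no bracket -> illegal
(5,5): flips 1 -> legal
(5,7): no bracket -> illegal
B mobility = 7
-- W to move --
(1,2): flips 1 -> legal
(1,3): no bracket -> illegal
(2,1): no bracket -> illegal
(2,2): flips 2 -> legal
(3,0): no bracket -> illegal
(3,1): flips 2 -> legal
(3,5): no bracket -> illegal
(3,6): no bracket -> illegal
(4,0): flips 3 -> legal
(4,7): no bracket -> illegal
(5,0): flips 3 -> legal
(5,1): flips 2 -> legal
(5,3): no bracket -> illegal
(5,5): no bracket -> illegal
(5,7): no bracket -> illegal
(6,1): flips 2 -> legal
(6,2): no bracket -> illegal
(6,4): flips 1 -> legal
(6,5): no bracket -> illegal
(6,6): flips 1 -> legal
(6,7): flips 2 -> legal
(7,2): no bracket -> illegal
(7,3): no bracket -> illegal
(7,4): no bracket -> illegal
W mobility = 10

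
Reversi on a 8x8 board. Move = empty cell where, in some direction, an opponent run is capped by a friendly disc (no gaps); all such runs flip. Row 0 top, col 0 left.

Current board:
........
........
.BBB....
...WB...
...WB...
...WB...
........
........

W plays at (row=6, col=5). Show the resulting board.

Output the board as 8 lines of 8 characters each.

Answer: ........
........
.BBB....
...WB...
...WB...
...WW...
.....W..
........

Derivation:
Place W at (6,5); scan 8 dirs for brackets.
Dir NW: opp run (5,4) capped by W -> flip
Dir N: first cell '.' (not opp) -> no flip
Dir NE: first cell '.' (not opp) -> no flip
Dir W: first cell '.' (not opp) -> no flip
Dir E: first cell '.' (not opp) -> no flip
Dir SW: first cell '.' (not opp) -> no flip
Dir S: first cell '.' (not opp) -> no flip
Dir SE: first cell '.' (not opp) -> no flip
All flips: (5,4)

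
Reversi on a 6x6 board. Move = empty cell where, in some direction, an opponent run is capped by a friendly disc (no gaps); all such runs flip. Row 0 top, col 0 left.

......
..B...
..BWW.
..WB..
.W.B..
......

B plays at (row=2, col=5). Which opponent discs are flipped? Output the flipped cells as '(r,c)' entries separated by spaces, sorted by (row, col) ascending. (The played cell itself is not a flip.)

Dir NW: first cell '.' (not opp) -> no flip
Dir N: first cell '.' (not opp) -> no flip
Dir NE: edge -> no flip
Dir W: opp run (2,4) (2,3) capped by B -> flip
Dir E: edge -> no flip
Dir SW: first cell '.' (not opp) -> no flip
Dir S: first cell '.' (not opp) -> no flip
Dir SE: edge -> no flip

Answer: (2,3) (2,4)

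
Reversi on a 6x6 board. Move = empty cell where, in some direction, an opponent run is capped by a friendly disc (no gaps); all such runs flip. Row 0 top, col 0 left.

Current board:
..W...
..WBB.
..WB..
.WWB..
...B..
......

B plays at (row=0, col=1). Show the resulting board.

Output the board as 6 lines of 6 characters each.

Answer: .BW...
..BBB.
..WB..
.WWB..
...B..
......

Derivation:
Place B at (0,1); scan 8 dirs for brackets.
Dir NW: edge -> no flip
Dir N: edge -> no flip
Dir NE: edge -> no flip
Dir W: first cell '.' (not opp) -> no flip
Dir E: opp run (0,2), next='.' -> no flip
Dir SW: first cell '.' (not opp) -> no flip
Dir S: first cell '.' (not opp) -> no flip
Dir SE: opp run (1,2) capped by B -> flip
All flips: (1,2)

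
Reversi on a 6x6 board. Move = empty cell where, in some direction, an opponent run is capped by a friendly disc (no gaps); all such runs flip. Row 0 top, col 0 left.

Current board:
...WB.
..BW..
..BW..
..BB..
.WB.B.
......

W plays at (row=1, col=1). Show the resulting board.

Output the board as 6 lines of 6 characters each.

Place W at (1,1); scan 8 dirs for brackets.
Dir NW: first cell '.' (not opp) -> no flip
Dir N: first cell '.' (not opp) -> no flip
Dir NE: first cell '.' (not opp) -> no flip
Dir W: first cell '.' (not opp) -> no flip
Dir E: opp run (1,2) capped by W -> flip
Dir SW: first cell '.' (not opp) -> no flip
Dir S: first cell '.' (not opp) -> no flip
Dir SE: opp run (2,2) (3,3) (4,4), next='.' -> no flip
All flips: (1,2)

Answer: ...WB.
.WWW..
..BW..
..BB..
.WB.B.
......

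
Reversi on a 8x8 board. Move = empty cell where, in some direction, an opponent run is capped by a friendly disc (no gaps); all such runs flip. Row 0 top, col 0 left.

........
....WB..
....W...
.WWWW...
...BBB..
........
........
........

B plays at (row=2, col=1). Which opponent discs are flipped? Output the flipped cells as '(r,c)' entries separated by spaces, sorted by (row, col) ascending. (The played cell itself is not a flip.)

Answer: (3,2)

Derivation:
Dir NW: first cell '.' (not opp) -> no flip
Dir N: first cell '.' (not opp) -> no flip
Dir NE: first cell '.' (not opp) -> no flip
Dir W: first cell '.' (not opp) -> no flip
Dir E: first cell '.' (not opp) -> no flip
Dir SW: first cell '.' (not opp) -> no flip
Dir S: opp run (3,1), next='.' -> no flip
Dir SE: opp run (3,2) capped by B -> flip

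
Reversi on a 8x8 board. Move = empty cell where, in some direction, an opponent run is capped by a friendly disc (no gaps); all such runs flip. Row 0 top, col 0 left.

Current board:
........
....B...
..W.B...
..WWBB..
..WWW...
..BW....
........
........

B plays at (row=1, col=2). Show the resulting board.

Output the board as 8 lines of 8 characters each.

Place B at (1,2); scan 8 dirs for brackets.
Dir NW: first cell '.' (not opp) -> no flip
Dir N: first cell '.' (not opp) -> no flip
Dir NE: first cell '.' (not opp) -> no flip
Dir W: first cell '.' (not opp) -> no flip
Dir E: first cell '.' (not opp) -> no flip
Dir SW: first cell '.' (not opp) -> no flip
Dir S: opp run (2,2) (3,2) (4,2) capped by B -> flip
Dir SE: first cell '.' (not opp) -> no flip
All flips: (2,2) (3,2) (4,2)

Answer: ........
..B.B...
..B.B...
..BWBB..
..BWW...
..BW....
........
........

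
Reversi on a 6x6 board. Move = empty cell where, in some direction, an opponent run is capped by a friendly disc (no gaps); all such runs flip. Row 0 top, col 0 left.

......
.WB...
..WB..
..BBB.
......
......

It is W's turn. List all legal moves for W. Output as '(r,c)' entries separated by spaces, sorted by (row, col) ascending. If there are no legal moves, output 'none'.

(0,1): no bracket -> illegal
(0,2): flips 1 -> legal
(0,3): no bracket -> illegal
(1,3): flips 1 -> legal
(1,4): no bracket -> illegal
(2,1): no bracket -> illegal
(2,4): flips 1 -> legal
(2,5): no bracket -> illegal
(3,1): no bracket -> illegal
(3,5): no bracket -> illegal
(4,1): no bracket -> illegal
(4,2): flips 1 -> legal
(4,3): no bracket -> illegal
(4,4): flips 1 -> legal
(4,5): no bracket -> illegal

Answer: (0,2) (1,3) (2,4) (4,2) (4,4)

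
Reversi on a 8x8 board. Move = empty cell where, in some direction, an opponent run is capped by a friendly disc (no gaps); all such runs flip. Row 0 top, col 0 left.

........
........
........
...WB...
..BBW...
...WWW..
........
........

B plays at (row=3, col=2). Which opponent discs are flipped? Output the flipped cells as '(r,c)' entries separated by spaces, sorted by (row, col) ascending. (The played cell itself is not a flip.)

Answer: (3,3)

Derivation:
Dir NW: first cell '.' (not opp) -> no flip
Dir N: first cell '.' (not opp) -> no flip
Dir NE: first cell '.' (not opp) -> no flip
Dir W: first cell '.' (not opp) -> no flip
Dir E: opp run (3,3) capped by B -> flip
Dir SW: first cell '.' (not opp) -> no flip
Dir S: first cell 'B' (not opp) -> no flip
Dir SE: first cell 'B' (not opp) -> no flip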